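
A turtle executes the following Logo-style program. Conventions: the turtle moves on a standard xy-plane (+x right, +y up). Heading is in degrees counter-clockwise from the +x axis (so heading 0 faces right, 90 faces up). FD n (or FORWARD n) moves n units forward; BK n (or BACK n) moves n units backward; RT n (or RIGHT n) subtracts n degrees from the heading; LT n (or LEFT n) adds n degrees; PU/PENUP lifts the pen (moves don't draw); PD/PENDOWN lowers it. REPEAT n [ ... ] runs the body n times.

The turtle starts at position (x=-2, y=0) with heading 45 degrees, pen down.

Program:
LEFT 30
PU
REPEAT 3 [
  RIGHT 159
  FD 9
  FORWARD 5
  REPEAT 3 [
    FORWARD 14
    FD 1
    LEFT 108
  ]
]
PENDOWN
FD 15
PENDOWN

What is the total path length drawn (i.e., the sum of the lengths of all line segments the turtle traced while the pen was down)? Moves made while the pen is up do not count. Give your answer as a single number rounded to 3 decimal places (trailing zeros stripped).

Executing turtle program step by step:
Start: pos=(-2,0), heading=45, pen down
LT 30: heading 45 -> 75
PU: pen up
REPEAT 3 [
  -- iteration 1/3 --
  RT 159: heading 75 -> 276
  FD 9: (-2,0) -> (-1.059,-8.951) [heading=276, move]
  FD 5: (-1.059,-8.951) -> (-0.537,-13.923) [heading=276, move]
  REPEAT 3 [
    -- iteration 1/3 --
    FD 14: (-0.537,-13.923) -> (0.927,-27.847) [heading=276, move]
    FD 1: (0.927,-27.847) -> (1.031,-28.841) [heading=276, move]
    LT 108: heading 276 -> 24
    -- iteration 2/3 --
    FD 14: (1.031,-28.841) -> (13.821,-23.147) [heading=24, move]
    FD 1: (13.821,-23.147) -> (14.735,-22.74) [heading=24, move]
    LT 108: heading 24 -> 132
    -- iteration 3/3 --
    FD 14: (14.735,-22.74) -> (5.367,-12.336) [heading=132, move]
    FD 1: (5.367,-12.336) -> (4.698,-11.593) [heading=132, move]
    LT 108: heading 132 -> 240
  ]
  -- iteration 2/3 --
  RT 159: heading 240 -> 81
  FD 9: (4.698,-11.593) -> (6.105,-2.704) [heading=81, move]
  FD 5: (6.105,-2.704) -> (6.888,2.235) [heading=81, move]
  REPEAT 3 [
    -- iteration 1/3 --
    FD 14: (6.888,2.235) -> (9.078,16.062) [heading=81, move]
    FD 1: (9.078,16.062) -> (9.234,17.05) [heading=81, move]
    LT 108: heading 81 -> 189
    -- iteration 2/3 --
    FD 14: (9.234,17.05) -> (-4.593,14.86) [heading=189, move]
    FD 1: (-4.593,14.86) -> (-5.581,14.704) [heading=189, move]
    LT 108: heading 189 -> 297
    -- iteration 3/3 --
    FD 14: (-5.581,14.704) -> (0.775,2.229) [heading=297, move]
    FD 1: (0.775,2.229) -> (1.229,1.338) [heading=297, move]
    LT 108: heading 297 -> 45
  ]
  -- iteration 3/3 --
  RT 159: heading 45 -> 246
  FD 9: (1.229,1.338) -> (-2.432,-6.883) [heading=246, move]
  FD 5: (-2.432,-6.883) -> (-4.466,-11.451) [heading=246, move]
  REPEAT 3 [
    -- iteration 1/3 --
    FD 14: (-4.466,-11.451) -> (-10.16,-24.241) [heading=246, move]
    FD 1: (-10.16,-24.241) -> (-10.567,-25.154) [heading=246, move]
    LT 108: heading 246 -> 354
    -- iteration 2/3 --
    FD 14: (-10.567,-25.154) -> (3.357,-26.618) [heading=354, move]
    FD 1: (3.357,-26.618) -> (4.351,-26.722) [heading=354, move]
    LT 108: heading 354 -> 102
    -- iteration 3/3 --
    FD 14: (4.351,-26.722) -> (1.44,-13.028) [heading=102, move]
    FD 1: (1.44,-13.028) -> (1.232,-12.05) [heading=102, move]
    LT 108: heading 102 -> 210
  ]
]
PD: pen down
FD 15: (1.232,-12.05) -> (-11.758,-19.55) [heading=210, draw]
PD: pen down
Final: pos=(-11.758,-19.55), heading=210, 1 segment(s) drawn

Segment lengths:
  seg 1: (1.232,-12.05) -> (-11.758,-19.55), length = 15
Total = 15

Answer: 15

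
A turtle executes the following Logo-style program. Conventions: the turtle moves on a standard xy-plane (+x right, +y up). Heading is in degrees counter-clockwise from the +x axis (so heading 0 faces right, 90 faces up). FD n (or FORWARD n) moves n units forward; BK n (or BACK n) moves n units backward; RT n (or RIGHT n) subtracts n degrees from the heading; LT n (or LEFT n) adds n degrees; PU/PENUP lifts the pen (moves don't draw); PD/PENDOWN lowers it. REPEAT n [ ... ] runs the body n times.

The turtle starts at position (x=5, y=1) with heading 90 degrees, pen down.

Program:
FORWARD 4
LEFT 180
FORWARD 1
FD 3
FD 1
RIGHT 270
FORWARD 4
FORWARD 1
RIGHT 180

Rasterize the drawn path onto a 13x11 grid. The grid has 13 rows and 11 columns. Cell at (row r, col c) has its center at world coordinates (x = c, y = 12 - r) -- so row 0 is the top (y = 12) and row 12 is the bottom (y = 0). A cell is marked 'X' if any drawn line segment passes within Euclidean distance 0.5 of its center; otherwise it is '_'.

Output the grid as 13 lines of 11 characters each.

Segment 0: (5,1) -> (5,5)
Segment 1: (5,5) -> (5,4)
Segment 2: (5,4) -> (5,1)
Segment 3: (5,1) -> (5,0)
Segment 4: (5,0) -> (9,0)
Segment 5: (9,0) -> (10,0)

Answer: ___________
___________
___________
___________
___________
___________
___________
_____X_____
_____X_____
_____X_____
_____X_____
_____X_____
_____XXXXXX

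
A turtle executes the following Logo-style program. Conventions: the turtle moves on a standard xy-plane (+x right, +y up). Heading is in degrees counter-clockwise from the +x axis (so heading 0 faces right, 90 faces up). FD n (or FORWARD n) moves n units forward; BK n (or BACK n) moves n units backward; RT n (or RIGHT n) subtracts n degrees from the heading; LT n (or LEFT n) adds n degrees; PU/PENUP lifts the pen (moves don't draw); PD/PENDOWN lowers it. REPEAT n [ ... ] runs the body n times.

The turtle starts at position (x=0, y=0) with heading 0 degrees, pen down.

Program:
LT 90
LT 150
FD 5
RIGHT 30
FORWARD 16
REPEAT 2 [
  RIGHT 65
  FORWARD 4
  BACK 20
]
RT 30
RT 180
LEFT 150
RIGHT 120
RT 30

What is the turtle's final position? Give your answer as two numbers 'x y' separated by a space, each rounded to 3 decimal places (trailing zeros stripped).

Executing turtle program step by step:
Start: pos=(0,0), heading=0, pen down
LT 90: heading 0 -> 90
LT 150: heading 90 -> 240
FD 5: (0,0) -> (-2.5,-4.33) [heading=240, draw]
RT 30: heading 240 -> 210
FD 16: (-2.5,-4.33) -> (-16.356,-12.33) [heading=210, draw]
REPEAT 2 [
  -- iteration 1/2 --
  RT 65: heading 210 -> 145
  FD 4: (-16.356,-12.33) -> (-19.633,-10.036) [heading=145, draw]
  BK 20: (-19.633,-10.036) -> (-3.25,-21.507) [heading=145, draw]
  -- iteration 2/2 --
  RT 65: heading 145 -> 80
  FD 4: (-3.25,-21.507) -> (-2.555,-17.568) [heading=80, draw]
  BK 20: (-2.555,-17.568) -> (-6.028,-37.264) [heading=80, draw]
]
RT 30: heading 80 -> 50
RT 180: heading 50 -> 230
LT 150: heading 230 -> 20
RT 120: heading 20 -> 260
RT 30: heading 260 -> 230
Final: pos=(-6.028,-37.264), heading=230, 6 segment(s) drawn

Answer: -6.028 -37.264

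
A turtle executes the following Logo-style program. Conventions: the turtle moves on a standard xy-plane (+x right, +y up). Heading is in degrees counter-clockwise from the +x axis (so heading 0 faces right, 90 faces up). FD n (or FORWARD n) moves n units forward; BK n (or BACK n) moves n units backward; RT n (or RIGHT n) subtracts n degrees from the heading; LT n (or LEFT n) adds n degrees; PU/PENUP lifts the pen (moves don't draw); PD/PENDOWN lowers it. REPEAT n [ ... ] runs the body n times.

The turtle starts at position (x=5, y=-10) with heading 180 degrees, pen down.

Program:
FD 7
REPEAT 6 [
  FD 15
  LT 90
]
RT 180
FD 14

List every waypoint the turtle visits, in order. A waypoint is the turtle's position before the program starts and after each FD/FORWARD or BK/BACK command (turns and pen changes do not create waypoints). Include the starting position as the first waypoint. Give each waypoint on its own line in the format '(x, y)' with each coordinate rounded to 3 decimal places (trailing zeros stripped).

Answer: (5, -10)
(-2, -10)
(-17, -10)
(-17, -25)
(-2, -25)
(-2, -10)
(-17, -10)
(-17, -25)
(-31, -25)

Derivation:
Executing turtle program step by step:
Start: pos=(5,-10), heading=180, pen down
FD 7: (5,-10) -> (-2,-10) [heading=180, draw]
REPEAT 6 [
  -- iteration 1/6 --
  FD 15: (-2,-10) -> (-17,-10) [heading=180, draw]
  LT 90: heading 180 -> 270
  -- iteration 2/6 --
  FD 15: (-17,-10) -> (-17,-25) [heading=270, draw]
  LT 90: heading 270 -> 0
  -- iteration 3/6 --
  FD 15: (-17,-25) -> (-2,-25) [heading=0, draw]
  LT 90: heading 0 -> 90
  -- iteration 4/6 --
  FD 15: (-2,-25) -> (-2,-10) [heading=90, draw]
  LT 90: heading 90 -> 180
  -- iteration 5/6 --
  FD 15: (-2,-10) -> (-17,-10) [heading=180, draw]
  LT 90: heading 180 -> 270
  -- iteration 6/6 --
  FD 15: (-17,-10) -> (-17,-25) [heading=270, draw]
  LT 90: heading 270 -> 0
]
RT 180: heading 0 -> 180
FD 14: (-17,-25) -> (-31,-25) [heading=180, draw]
Final: pos=(-31,-25), heading=180, 8 segment(s) drawn
Waypoints (9 total):
(5, -10)
(-2, -10)
(-17, -10)
(-17, -25)
(-2, -25)
(-2, -10)
(-17, -10)
(-17, -25)
(-31, -25)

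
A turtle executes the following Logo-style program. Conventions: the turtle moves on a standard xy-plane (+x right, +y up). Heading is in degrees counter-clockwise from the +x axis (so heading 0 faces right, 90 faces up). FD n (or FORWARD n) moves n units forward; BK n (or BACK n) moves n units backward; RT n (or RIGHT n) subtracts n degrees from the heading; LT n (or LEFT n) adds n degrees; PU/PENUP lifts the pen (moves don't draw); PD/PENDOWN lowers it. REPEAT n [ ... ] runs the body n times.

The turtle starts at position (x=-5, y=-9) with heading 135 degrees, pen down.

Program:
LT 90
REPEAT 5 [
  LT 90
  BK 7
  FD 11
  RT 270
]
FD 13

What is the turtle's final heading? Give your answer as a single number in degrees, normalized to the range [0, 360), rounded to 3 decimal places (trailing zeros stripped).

Executing turtle program step by step:
Start: pos=(-5,-9), heading=135, pen down
LT 90: heading 135 -> 225
REPEAT 5 [
  -- iteration 1/5 --
  LT 90: heading 225 -> 315
  BK 7: (-5,-9) -> (-9.95,-4.05) [heading=315, draw]
  FD 11: (-9.95,-4.05) -> (-2.172,-11.828) [heading=315, draw]
  RT 270: heading 315 -> 45
  -- iteration 2/5 --
  LT 90: heading 45 -> 135
  BK 7: (-2.172,-11.828) -> (2.778,-16.778) [heading=135, draw]
  FD 11: (2.778,-16.778) -> (-5,-9) [heading=135, draw]
  RT 270: heading 135 -> 225
  -- iteration 3/5 --
  LT 90: heading 225 -> 315
  BK 7: (-5,-9) -> (-9.95,-4.05) [heading=315, draw]
  FD 11: (-9.95,-4.05) -> (-2.172,-11.828) [heading=315, draw]
  RT 270: heading 315 -> 45
  -- iteration 4/5 --
  LT 90: heading 45 -> 135
  BK 7: (-2.172,-11.828) -> (2.778,-16.778) [heading=135, draw]
  FD 11: (2.778,-16.778) -> (-5,-9) [heading=135, draw]
  RT 270: heading 135 -> 225
  -- iteration 5/5 --
  LT 90: heading 225 -> 315
  BK 7: (-5,-9) -> (-9.95,-4.05) [heading=315, draw]
  FD 11: (-9.95,-4.05) -> (-2.172,-11.828) [heading=315, draw]
  RT 270: heading 315 -> 45
]
FD 13: (-2.172,-11.828) -> (7.021,-2.636) [heading=45, draw]
Final: pos=(7.021,-2.636), heading=45, 11 segment(s) drawn

Answer: 45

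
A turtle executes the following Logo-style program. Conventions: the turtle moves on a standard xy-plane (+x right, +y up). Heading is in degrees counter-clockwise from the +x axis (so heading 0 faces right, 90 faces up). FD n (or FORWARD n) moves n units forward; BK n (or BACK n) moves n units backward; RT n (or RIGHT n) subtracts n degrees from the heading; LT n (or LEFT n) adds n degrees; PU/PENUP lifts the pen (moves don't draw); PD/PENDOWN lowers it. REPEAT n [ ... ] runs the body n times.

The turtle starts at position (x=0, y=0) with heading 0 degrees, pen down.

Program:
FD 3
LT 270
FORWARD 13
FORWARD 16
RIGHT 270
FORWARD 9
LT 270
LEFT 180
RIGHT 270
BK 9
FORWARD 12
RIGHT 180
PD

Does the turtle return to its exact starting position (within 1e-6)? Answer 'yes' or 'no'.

Executing turtle program step by step:
Start: pos=(0,0), heading=0, pen down
FD 3: (0,0) -> (3,0) [heading=0, draw]
LT 270: heading 0 -> 270
FD 13: (3,0) -> (3,-13) [heading=270, draw]
FD 16: (3,-13) -> (3,-29) [heading=270, draw]
RT 270: heading 270 -> 0
FD 9: (3,-29) -> (12,-29) [heading=0, draw]
LT 270: heading 0 -> 270
LT 180: heading 270 -> 90
RT 270: heading 90 -> 180
BK 9: (12,-29) -> (21,-29) [heading=180, draw]
FD 12: (21,-29) -> (9,-29) [heading=180, draw]
RT 180: heading 180 -> 0
PD: pen down
Final: pos=(9,-29), heading=0, 6 segment(s) drawn

Start position: (0, 0)
Final position: (9, -29)
Distance = 30.364; >= 1e-6 -> NOT closed

Answer: no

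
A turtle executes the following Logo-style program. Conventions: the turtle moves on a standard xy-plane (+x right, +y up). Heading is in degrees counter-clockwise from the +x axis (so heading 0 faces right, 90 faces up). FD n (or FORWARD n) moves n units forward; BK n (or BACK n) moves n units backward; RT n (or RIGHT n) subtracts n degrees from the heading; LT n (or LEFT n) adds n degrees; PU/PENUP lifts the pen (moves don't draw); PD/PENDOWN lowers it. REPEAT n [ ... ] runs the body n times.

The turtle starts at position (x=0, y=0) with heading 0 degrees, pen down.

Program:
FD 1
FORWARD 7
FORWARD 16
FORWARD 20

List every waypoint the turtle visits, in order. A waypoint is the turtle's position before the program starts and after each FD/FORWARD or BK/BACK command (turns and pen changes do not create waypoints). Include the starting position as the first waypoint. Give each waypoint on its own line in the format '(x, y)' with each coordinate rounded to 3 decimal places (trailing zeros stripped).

Answer: (0, 0)
(1, 0)
(8, 0)
(24, 0)
(44, 0)

Derivation:
Executing turtle program step by step:
Start: pos=(0,0), heading=0, pen down
FD 1: (0,0) -> (1,0) [heading=0, draw]
FD 7: (1,0) -> (8,0) [heading=0, draw]
FD 16: (8,0) -> (24,0) [heading=0, draw]
FD 20: (24,0) -> (44,0) [heading=0, draw]
Final: pos=(44,0), heading=0, 4 segment(s) drawn
Waypoints (5 total):
(0, 0)
(1, 0)
(8, 0)
(24, 0)
(44, 0)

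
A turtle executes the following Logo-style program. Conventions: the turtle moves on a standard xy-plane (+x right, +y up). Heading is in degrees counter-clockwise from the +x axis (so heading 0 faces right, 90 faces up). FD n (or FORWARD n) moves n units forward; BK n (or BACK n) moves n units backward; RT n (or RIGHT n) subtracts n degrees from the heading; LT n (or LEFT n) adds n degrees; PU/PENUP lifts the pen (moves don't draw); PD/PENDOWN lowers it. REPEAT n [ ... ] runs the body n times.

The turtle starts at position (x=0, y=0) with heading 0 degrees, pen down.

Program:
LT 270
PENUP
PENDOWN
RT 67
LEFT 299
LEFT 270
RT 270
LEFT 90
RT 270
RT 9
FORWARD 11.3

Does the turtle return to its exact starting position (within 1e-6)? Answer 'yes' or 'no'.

Answer: no

Derivation:
Executing turtle program step by step:
Start: pos=(0,0), heading=0, pen down
LT 270: heading 0 -> 270
PU: pen up
PD: pen down
RT 67: heading 270 -> 203
LT 299: heading 203 -> 142
LT 270: heading 142 -> 52
RT 270: heading 52 -> 142
LT 90: heading 142 -> 232
RT 270: heading 232 -> 322
RT 9: heading 322 -> 313
FD 11.3: (0,0) -> (7.707,-8.264) [heading=313, draw]
Final: pos=(7.707,-8.264), heading=313, 1 segment(s) drawn

Start position: (0, 0)
Final position: (7.707, -8.264)
Distance = 11.3; >= 1e-6 -> NOT closed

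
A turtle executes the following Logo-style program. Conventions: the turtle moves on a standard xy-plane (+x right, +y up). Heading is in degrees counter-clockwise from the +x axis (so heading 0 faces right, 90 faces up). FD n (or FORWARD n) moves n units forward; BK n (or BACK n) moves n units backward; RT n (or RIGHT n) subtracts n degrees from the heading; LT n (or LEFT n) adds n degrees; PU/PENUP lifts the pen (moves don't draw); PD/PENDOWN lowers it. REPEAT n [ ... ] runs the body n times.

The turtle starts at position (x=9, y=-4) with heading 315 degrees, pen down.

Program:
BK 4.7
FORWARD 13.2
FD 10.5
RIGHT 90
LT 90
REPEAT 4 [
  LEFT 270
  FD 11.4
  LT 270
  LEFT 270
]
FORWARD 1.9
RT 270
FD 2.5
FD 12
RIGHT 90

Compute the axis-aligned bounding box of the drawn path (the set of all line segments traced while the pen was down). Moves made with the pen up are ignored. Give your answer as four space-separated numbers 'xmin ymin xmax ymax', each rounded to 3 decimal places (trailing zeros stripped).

Answer: 5.677 -33.557 34.032 -0.677

Derivation:
Executing turtle program step by step:
Start: pos=(9,-4), heading=315, pen down
BK 4.7: (9,-4) -> (5.677,-0.677) [heading=315, draw]
FD 13.2: (5.677,-0.677) -> (15.01,-10.01) [heading=315, draw]
FD 10.5: (15.01,-10.01) -> (22.435,-17.435) [heading=315, draw]
RT 90: heading 315 -> 225
LT 90: heading 225 -> 315
REPEAT 4 [
  -- iteration 1/4 --
  LT 270: heading 315 -> 225
  FD 11.4: (22.435,-17.435) -> (14.374,-25.496) [heading=225, draw]
  LT 270: heading 225 -> 135
  LT 270: heading 135 -> 45
  -- iteration 2/4 --
  LT 270: heading 45 -> 315
  FD 11.4: (14.374,-25.496) -> (22.435,-33.557) [heading=315, draw]
  LT 270: heading 315 -> 225
  LT 270: heading 225 -> 135
  -- iteration 3/4 --
  LT 270: heading 135 -> 45
  FD 11.4: (22.435,-33.557) -> (30.496,-25.496) [heading=45, draw]
  LT 270: heading 45 -> 315
  LT 270: heading 315 -> 225
  -- iteration 4/4 --
  LT 270: heading 225 -> 135
  FD 11.4: (30.496,-25.496) -> (22.435,-17.435) [heading=135, draw]
  LT 270: heading 135 -> 45
  LT 270: heading 45 -> 315
]
FD 1.9: (22.435,-17.435) -> (23.779,-18.779) [heading=315, draw]
RT 270: heading 315 -> 45
FD 2.5: (23.779,-18.779) -> (25.546,-17.011) [heading=45, draw]
FD 12: (25.546,-17.011) -> (34.032,-8.525) [heading=45, draw]
RT 90: heading 45 -> 315
Final: pos=(34.032,-8.525), heading=315, 10 segment(s) drawn

Segment endpoints: x in {5.677, 9, 14.374, 15.01, 22.435, 22.435, 22.435, 23.779, 25.546, 30.496, 34.032}, y in {-33.557, -25.496, -25.496, -18.779, -17.435, -17.435, -17.011, -10.01, -8.525, -4, -0.677}
xmin=5.677, ymin=-33.557, xmax=34.032, ymax=-0.677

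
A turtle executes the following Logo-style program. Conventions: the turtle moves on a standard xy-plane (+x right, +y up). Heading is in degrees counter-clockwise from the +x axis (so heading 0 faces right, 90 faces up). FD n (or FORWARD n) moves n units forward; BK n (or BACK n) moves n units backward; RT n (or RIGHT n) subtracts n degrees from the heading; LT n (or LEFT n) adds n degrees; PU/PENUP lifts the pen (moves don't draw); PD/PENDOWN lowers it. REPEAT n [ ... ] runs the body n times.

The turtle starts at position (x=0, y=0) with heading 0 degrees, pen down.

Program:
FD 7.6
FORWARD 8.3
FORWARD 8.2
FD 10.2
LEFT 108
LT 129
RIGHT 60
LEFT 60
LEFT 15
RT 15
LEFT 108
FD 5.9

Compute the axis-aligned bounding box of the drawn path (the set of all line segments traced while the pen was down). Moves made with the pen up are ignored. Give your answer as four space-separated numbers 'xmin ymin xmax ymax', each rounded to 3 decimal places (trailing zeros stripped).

Executing turtle program step by step:
Start: pos=(0,0), heading=0, pen down
FD 7.6: (0,0) -> (7.6,0) [heading=0, draw]
FD 8.3: (7.6,0) -> (15.9,0) [heading=0, draw]
FD 8.2: (15.9,0) -> (24.1,0) [heading=0, draw]
FD 10.2: (24.1,0) -> (34.3,0) [heading=0, draw]
LT 108: heading 0 -> 108
LT 129: heading 108 -> 237
RT 60: heading 237 -> 177
LT 60: heading 177 -> 237
LT 15: heading 237 -> 252
RT 15: heading 252 -> 237
LT 108: heading 237 -> 345
FD 5.9: (34.3,0) -> (39.999,-1.527) [heading=345, draw]
Final: pos=(39.999,-1.527), heading=345, 5 segment(s) drawn

Segment endpoints: x in {0, 7.6, 15.9, 24.1, 34.3, 39.999}, y in {-1.527, 0}
xmin=0, ymin=-1.527, xmax=39.999, ymax=0

Answer: 0 -1.527 39.999 0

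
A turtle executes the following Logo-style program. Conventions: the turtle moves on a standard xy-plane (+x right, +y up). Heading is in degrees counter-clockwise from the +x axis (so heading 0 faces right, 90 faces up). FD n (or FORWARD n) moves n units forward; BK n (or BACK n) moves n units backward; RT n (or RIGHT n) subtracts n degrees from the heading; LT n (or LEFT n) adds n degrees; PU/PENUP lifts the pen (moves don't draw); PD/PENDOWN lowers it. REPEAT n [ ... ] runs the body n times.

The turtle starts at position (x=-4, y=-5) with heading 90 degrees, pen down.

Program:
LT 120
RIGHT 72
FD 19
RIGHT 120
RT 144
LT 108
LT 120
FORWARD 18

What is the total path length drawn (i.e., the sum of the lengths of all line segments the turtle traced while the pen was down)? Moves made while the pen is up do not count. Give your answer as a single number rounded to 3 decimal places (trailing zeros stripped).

Executing turtle program step by step:
Start: pos=(-4,-5), heading=90, pen down
LT 120: heading 90 -> 210
RT 72: heading 210 -> 138
FD 19: (-4,-5) -> (-18.12,7.713) [heading=138, draw]
RT 120: heading 138 -> 18
RT 144: heading 18 -> 234
LT 108: heading 234 -> 342
LT 120: heading 342 -> 102
FD 18: (-18.12,7.713) -> (-21.862,25.32) [heading=102, draw]
Final: pos=(-21.862,25.32), heading=102, 2 segment(s) drawn

Segment lengths:
  seg 1: (-4,-5) -> (-18.12,7.713), length = 19
  seg 2: (-18.12,7.713) -> (-21.862,25.32), length = 18
Total = 37

Answer: 37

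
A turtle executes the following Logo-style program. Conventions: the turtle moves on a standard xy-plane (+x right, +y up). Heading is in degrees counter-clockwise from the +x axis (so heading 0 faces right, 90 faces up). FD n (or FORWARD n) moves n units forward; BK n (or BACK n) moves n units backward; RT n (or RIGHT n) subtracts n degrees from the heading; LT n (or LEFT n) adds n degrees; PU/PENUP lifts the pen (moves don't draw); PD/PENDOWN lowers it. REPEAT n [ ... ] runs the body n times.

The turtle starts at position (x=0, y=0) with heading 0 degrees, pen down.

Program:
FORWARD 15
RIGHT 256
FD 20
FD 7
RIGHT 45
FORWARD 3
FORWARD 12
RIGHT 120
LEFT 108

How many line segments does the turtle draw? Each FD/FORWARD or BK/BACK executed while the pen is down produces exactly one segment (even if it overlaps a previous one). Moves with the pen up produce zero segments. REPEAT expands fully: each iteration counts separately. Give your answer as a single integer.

Answer: 5

Derivation:
Executing turtle program step by step:
Start: pos=(0,0), heading=0, pen down
FD 15: (0,0) -> (15,0) [heading=0, draw]
RT 256: heading 0 -> 104
FD 20: (15,0) -> (10.162,19.406) [heading=104, draw]
FD 7: (10.162,19.406) -> (8.468,26.198) [heading=104, draw]
RT 45: heading 104 -> 59
FD 3: (8.468,26.198) -> (10.013,28.769) [heading=59, draw]
FD 12: (10.013,28.769) -> (16.194,39.055) [heading=59, draw]
RT 120: heading 59 -> 299
LT 108: heading 299 -> 47
Final: pos=(16.194,39.055), heading=47, 5 segment(s) drawn
Segments drawn: 5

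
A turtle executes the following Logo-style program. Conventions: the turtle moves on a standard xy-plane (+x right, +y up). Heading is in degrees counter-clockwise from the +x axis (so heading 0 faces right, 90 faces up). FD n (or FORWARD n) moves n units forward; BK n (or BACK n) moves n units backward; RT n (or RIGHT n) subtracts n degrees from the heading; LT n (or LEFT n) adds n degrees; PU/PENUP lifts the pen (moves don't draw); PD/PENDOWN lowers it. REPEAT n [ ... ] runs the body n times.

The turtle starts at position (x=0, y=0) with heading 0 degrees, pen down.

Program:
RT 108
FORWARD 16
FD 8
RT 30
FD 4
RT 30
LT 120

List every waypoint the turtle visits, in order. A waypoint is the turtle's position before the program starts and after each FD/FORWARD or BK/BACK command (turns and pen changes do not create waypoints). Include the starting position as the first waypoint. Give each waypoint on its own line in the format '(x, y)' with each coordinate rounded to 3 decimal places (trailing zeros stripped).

Executing turtle program step by step:
Start: pos=(0,0), heading=0, pen down
RT 108: heading 0 -> 252
FD 16: (0,0) -> (-4.944,-15.217) [heading=252, draw]
FD 8: (-4.944,-15.217) -> (-7.416,-22.825) [heading=252, draw]
RT 30: heading 252 -> 222
FD 4: (-7.416,-22.825) -> (-10.389,-25.502) [heading=222, draw]
RT 30: heading 222 -> 192
LT 120: heading 192 -> 312
Final: pos=(-10.389,-25.502), heading=312, 3 segment(s) drawn
Waypoints (4 total):
(0, 0)
(-4.944, -15.217)
(-7.416, -22.825)
(-10.389, -25.502)

Answer: (0, 0)
(-4.944, -15.217)
(-7.416, -22.825)
(-10.389, -25.502)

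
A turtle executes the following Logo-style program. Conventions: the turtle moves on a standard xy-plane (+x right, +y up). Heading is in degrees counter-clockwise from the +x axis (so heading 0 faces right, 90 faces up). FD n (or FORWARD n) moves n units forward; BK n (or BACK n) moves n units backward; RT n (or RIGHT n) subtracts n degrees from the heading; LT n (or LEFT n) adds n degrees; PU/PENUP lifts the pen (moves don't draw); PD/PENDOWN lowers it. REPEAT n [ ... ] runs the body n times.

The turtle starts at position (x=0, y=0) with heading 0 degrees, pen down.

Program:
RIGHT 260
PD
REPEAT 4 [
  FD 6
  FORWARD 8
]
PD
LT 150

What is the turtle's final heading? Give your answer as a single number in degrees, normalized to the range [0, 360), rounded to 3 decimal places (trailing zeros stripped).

Executing turtle program step by step:
Start: pos=(0,0), heading=0, pen down
RT 260: heading 0 -> 100
PD: pen down
REPEAT 4 [
  -- iteration 1/4 --
  FD 6: (0,0) -> (-1.042,5.909) [heading=100, draw]
  FD 8: (-1.042,5.909) -> (-2.431,13.787) [heading=100, draw]
  -- iteration 2/4 --
  FD 6: (-2.431,13.787) -> (-3.473,19.696) [heading=100, draw]
  FD 8: (-3.473,19.696) -> (-4.862,27.575) [heading=100, draw]
  -- iteration 3/4 --
  FD 6: (-4.862,27.575) -> (-5.904,33.483) [heading=100, draw]
  FD 8: (-5.904,33.483) -> (-7.293,41.362) [heading=100, draw]
  -- iteration 4/4 --
  FD 6: (-7.293,41.362) -> (-8.335,47.271) [heading=100, draw]
  FD 8: (-8.335,47.271) -> (-9.724,55.149) [heading=100, draw]
]
PD: pen down
LT 150: heading 100 -> 250
Final: pos=(-9.724,55.149), heading=250, 8 segment(s) drawn

Answer: 250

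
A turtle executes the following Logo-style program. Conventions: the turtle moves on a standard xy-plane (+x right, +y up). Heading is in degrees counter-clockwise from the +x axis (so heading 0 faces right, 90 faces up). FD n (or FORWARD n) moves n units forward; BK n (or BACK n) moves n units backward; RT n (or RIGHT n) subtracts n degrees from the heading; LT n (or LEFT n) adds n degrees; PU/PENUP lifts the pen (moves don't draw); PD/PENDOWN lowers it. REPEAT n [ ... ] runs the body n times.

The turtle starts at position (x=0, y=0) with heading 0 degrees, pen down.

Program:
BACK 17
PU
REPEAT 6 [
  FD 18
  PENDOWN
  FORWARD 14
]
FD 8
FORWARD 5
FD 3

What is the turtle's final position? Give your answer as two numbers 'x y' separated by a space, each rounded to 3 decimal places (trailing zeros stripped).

Executing turtle program step by step:
Start: pos=(0,0), heading=0, pen down
BK 17: (0,0) -> (-17,0) [heading=0, draw]
PU: pen up
REPEAT 6 [
  -- iteration 1/6 --
  FD 18: (-17,0) -> (1,0) [heading=0, move]
  PD: pen down
  FD 14: (1,0) -> (15,0) [heading=0, draw]
  -- iteration 2/6 --
  FD 18: (15,0) -> (33,0) [heading=0, draw]
  PD: pen down
  FD 14: (33,0) -> (47,0) [heading=0, draw]
  -- iteration 3/6 --
  FD 18: (47,0) -> (65,0) [heading=0, draw]
  PD: pen down
  FD 14: (65,0) -> (79,0) [heading=0, draw]
  -- iteration 4/6 --
  FD 18: (79,0) -> (97,0) [heading=0, draw]
  PD: pen down
  FD 14: (97,0) -> (111,0) [heading=0, draw]
  -- iteration 5/6 --
  FD 18: (111,0) -> (129,0) [heading=0, draw]
  PD: pen down
  FD 14: (129,0) -> (143,0) [heading=0, draw]
  -- iteration 6/6 --
  FD 18: (143,0) -> (161,0) [heading=0, draw]
  PD: pen down
  FD 14: (161,0) -> (175,0) [heading=0, draw]
]
FD 8: (175,0) -> (183,0) [heading=0, draw]
FD 5: (183,0) -> (188,0) [heading=0, draw]
FD 3: (188,0) -> (191,0) [heading=0, draw]
Final: pos=(191,0), heading=0, 15 segment(s) drawn

Answer: 191 0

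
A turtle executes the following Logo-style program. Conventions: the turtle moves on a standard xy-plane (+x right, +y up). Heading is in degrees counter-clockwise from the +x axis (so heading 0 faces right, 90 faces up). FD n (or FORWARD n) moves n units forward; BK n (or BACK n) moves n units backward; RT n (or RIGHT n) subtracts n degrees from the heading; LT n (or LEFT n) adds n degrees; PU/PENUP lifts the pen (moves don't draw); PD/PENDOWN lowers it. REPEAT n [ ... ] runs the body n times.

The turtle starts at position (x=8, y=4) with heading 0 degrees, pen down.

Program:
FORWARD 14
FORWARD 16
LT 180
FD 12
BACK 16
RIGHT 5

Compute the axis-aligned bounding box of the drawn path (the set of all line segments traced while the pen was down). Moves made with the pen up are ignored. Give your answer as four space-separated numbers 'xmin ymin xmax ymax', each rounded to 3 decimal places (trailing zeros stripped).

Answer: 8 4 42 4

Derivation:
Executing turtle program step by step:
Start: pos=(8,4), heading=0, pen down
FD 14: (8,4) -> (22,4) [heading=0, draw]
FD 16: (22,4) -> (38,4) [heading=0, draw]
LT 180: heading 0 -> 180
FD 12: (38,4) -> (26,4) [heading=180, draw]
BK 16: (26,4) -> (42,4) [heading=180, draw]
RT 5: heading 180 -> 175
Final: pos=(42,4), heading=175, 4 segment(s) drawn

Segment endpoints: x in {8, 22, 26, 38, 42}, y in {4, 4}
xmin=8, ymin=4, xmax=42, ymax=4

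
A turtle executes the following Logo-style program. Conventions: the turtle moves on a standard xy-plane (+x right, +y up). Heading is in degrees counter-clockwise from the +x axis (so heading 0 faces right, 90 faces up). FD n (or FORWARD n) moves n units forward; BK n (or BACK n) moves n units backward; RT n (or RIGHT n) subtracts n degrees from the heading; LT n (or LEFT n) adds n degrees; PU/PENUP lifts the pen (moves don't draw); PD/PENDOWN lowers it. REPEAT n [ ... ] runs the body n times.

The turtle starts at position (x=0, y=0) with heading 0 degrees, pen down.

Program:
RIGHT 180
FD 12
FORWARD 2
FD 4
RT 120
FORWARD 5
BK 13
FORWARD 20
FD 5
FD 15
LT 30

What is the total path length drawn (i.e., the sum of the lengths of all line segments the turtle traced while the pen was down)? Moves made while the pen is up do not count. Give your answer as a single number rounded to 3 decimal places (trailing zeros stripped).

Executing turtle program step by step:
Start: pos=(0,0), heading=0, pen down
RT 180: heading 0 -> 180
FD 12: (0,0) -> (-12,0) [heading=180, draw]
FD 2: (-12,0) -> (-14,0) [heading=180, draw]
FD 4: (-14,0) -> (-18,0) [heading=180, draw]
RT 120: heading 180 -> 60
FD 5: (-18,0) -> (-15.5,4.33) [heading=60, draw]
BK 13: (-15.5,4.33) -> (-22,-6.928) [heading=60, draw]
FD 20: (-22,-6.928) -> (-12,10.392) [heading=60, draw]
FD 5: (-12,10.392) -> (-9.5,14.722) [heading=60, draw]
FD 15: (-9.5,14.722) -> (-2,27.713) [heading=60, draw]
LT 30: heading 60 -> 90
Final: pos=(-2,27.713), heading=90, 8 segment(s) drawn

Segment lengths:
  seg 1: (0,0) -> (-12,0), length = 12
  seg 2: (-12,0) -> (-14,0), length = 2
  seg 3: (-14,0) -> (-18,0), length = 4
  seg 4: (-18,0) -> (-15.5,4.33), length = 5
  seg 5: (-15.5,4.33) -> (-22,-6.928), length = 13
  seg 6: (-22,-6.928) -> (-12,10.392), length = 20
  seg 7: (-12,10.392) -> (-9.5,14.722), length = 5
  seg 8: (-9.5,14.722) -> (-2,27.713), length = 15
Total = 76

Answer: 76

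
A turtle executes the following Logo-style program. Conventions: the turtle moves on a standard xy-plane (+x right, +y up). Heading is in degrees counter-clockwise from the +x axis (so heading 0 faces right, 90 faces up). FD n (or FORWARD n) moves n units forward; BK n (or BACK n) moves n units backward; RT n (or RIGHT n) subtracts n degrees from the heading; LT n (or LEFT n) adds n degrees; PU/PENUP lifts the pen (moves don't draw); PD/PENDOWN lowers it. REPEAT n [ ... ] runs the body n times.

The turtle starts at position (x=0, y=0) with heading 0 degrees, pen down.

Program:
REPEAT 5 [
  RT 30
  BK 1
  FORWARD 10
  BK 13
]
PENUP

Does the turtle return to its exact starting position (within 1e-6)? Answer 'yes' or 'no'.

Executing turtle program step by step:
Start: pos=(0,0), heading=0, pen down
REPEAT 5 [
  -- iteration 1/5 --
  RT 30: heading 0 -> 330
  BK 1: (0,0) -> (-0.866,0.5) [heading=330, draw]
  FD 10: (-0.866,0.5) -> (7.794,-4.5) [heading=330, draw]
  BK 13: (7.794,-4.5) -> (-3.464,2) [heading=330, draw]
  -- iteration 2/5 --
  RT 30: heading 330 -> 300
  BK 1: (-3.464,2) -> (-3.964,2.866) [heading=300, draw]
  FD 10: (-3.964,2.866) -> (1.036,-5.794) [heading=300, draw]
  BK 13: (1.036,-5.794) -> (-5.464,5.464) [heading=300, draw]
  -- iteration 3/5 --
  RT 30: heading 300 -> 270
  BK 1: (-5.464,5.464) -> (-5.464,6.464) [heading=270, draw]
  FD 10: (-5.464,6.464) -> (-5.464,-3.536) [heading=270, draw]
  BK 13: (-5.464,-3.536) -> (-5.464,9.464) [heading=270, draw]
  -- iteration 4/5 --
  RT 30: heading 270 -> 240
  BK 1: (-5.464,9.464) -> (-4.964,10.33) [heading=240, draw]
  FD 10: (-4.964,10.33) -> (-9.964,1.67) [heading=240, draw]
  BK 13: (-9.964,1.67) -> (-3.464,12.928) [heading=240, draw]
  -- iteration 5/5 --
  RT 30: heading 240 -> 210
  BK 1: (-3.464,12.928) -> (-2.598,13.428) [heading=210, draw]
  FD 10: (-2.598,13.428) -> (-11.258,8.428) [heading=210, draw]
  BK 13: (-11.258,8.428) -> (0,14.928) [heading=210, draw]
]
PU: pen up
Final: pos=(0,14.928), heading=210, 15 segment(s) drawn

Start position: (0, 0)
Final position: (0, 14.928)
Distance = 14.928; >= 1e-6 -> NOT closed

Answer: no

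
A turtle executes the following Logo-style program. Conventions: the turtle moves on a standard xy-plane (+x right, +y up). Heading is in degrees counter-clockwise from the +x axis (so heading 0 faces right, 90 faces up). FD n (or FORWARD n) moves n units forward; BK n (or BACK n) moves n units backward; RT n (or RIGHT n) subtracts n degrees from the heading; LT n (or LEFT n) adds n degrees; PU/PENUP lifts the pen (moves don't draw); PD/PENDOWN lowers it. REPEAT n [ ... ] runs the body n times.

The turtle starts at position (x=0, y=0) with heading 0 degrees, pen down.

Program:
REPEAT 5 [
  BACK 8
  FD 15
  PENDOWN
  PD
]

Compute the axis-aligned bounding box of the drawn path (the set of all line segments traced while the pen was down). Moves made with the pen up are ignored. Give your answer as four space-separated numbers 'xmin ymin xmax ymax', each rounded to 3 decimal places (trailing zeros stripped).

Answer: -8 0 35 0

Derivation:
Executing turtle program step by step:
Start: pos=(0,0), heading=0, pen down
REPEAT 5 [
  -- iteration 1/5 --
  BK 8: (0,0) -> (-8,0) [heading=0, draw]
  FD 15: (-8,0) -> (7,0) [heading=0, draw]
  PD: pen down
  PD: pen down
  -- iteration 2/5 --
  BK 8: (7,0) -> (-1,0) [heading=0, draw]
  FD 15: (-1,0) -> (14,0) [heading=0, draw]
  PD: pen down
  PD: pen down
  -- iteration 3/5 --
  BK 8: (14,0) -> (6,0) [heading=0, draw]
  FD 15: (6,0) -> (21,0) [heading=0, draw]
  PD: pen down
  PD: pen down
  -- iteration 4/5 --
  BK 8: (21,0) -> (13,0) [heading=0, draw]
  FD 15: (13,0) -> (28,0) [heading=0, draw]
  PD: pen down
  PD: pen down
  -- iteration 5/5 --
  BK 8: (28,0) -> (20,0) [heading=0, draw]
  FD 15: (20,0) -> (35,0) [heading=0, draw]
  PD: pen down
  PD: pen down
]
Final: pos=(35,0), heading=0, 10 segment(s) drawn

Segment endpoints: x in {-8, -1, 0, 6, 7, 13, 14, 20, 21, 28, 35}, y in {0}
xmin=-8, ymin=0, xmax=35, ymax=0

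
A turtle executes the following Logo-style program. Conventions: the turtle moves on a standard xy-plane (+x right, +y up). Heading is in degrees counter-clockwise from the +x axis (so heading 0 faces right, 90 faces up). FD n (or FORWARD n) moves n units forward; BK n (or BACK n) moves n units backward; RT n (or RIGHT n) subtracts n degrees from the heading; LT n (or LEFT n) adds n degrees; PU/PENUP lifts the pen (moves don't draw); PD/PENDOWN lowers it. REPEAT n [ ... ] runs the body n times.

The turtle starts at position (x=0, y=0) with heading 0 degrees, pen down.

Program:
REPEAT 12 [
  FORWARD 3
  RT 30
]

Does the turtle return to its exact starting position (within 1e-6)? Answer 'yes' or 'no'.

Answer: yes

Derivation:
Executing turtle program step by step:
Start: pos=(0,0), heading=0, pen down
REPEAT 12 [
  -- iteration 1/12 --
  FD 3: (0,0) -> (3,0) [heading=0, draw]
  RT 30: heading 0 -> 330
  -- iteration 2/12 --
  FD 3: (3,0) -> (5.598,-1.5) [heading=330, draw]
  RT 30: heading 330 -> 300
  -- iteration 3/12 --
  FD 3: (5.598,-1.5) -> (7.098,-4.098) [heading=300, draw]
  RT 30: heading 300 -> 270
  -- iteration 4/12 --
  FD 3: (7.098,-4.098) -> (7.098,-7.098) [heading=270, draw]
  RT 30: heading 270 -> 240
  -- iteration 5/12 --
  FD 3: (7.098,-7.098) -> (5.598,-9.696) [heading=240, draw]
  RT 30: heading 240 -> 210
  -- iteration 6/12 --
  FD 3: (5.598,-9.696) -> (3,-11.196) [heading=210, draw]
  RT 30: heading 210 -> 180
  -- iteration 7/12 --
  FD 3: (3,-11.196) -> (0,-11.196) [heading=180, draw]
  RT 30: heading 180 -> 150
  -- iteration 8/12 --
  FD 3: (0,-11.196) -> (-2.598,-9.696) [heading=150, draw]
  RT 30: heading 150 -> 120
  -- iteration 9/12 --
  FD 3: (-2.598,-9.696) -> (-4.098,-7.098) [heading=120, draw]
  RT 30: heading 120 -> 90
  -- iteration 10/12 --
  FD 3: (-4.098,-7.098) -> (-4.098,-4.098) [heading=90, draw]
  RT 30: heading 90 -> 60
  -- iteration 11/12 --
  FD 3: (-4.098,-4.098) -> (-2.598,-1.5) [heading=60, draw]
  RT 30: heading 60 -> 30
  -- iteration 12/12 --
  FD 3: (-2.598,-1.5) -> (0,0) [heading=30, draw]
  RT 30: heading 30 -> 0
]
Final: pos=(0,0), heading=0, 12 segment(s) drawn

Start position: (0, 0)
Final position: (0, 0)
Distance = 0; < 1e-6 -> CLOSED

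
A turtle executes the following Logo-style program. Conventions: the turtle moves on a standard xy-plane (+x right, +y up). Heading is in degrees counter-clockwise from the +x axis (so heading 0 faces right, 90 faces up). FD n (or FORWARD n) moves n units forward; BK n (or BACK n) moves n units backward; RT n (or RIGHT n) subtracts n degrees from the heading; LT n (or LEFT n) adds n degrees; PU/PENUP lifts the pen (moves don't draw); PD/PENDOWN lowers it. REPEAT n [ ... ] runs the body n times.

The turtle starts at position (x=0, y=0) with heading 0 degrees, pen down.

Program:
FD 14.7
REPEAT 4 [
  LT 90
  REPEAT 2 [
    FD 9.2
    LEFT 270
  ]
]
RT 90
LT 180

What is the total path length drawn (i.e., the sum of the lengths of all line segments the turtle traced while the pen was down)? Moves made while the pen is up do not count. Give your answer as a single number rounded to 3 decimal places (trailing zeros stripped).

Answer: 88.3

Derivation:
Executing turtle program step by step:
Start: pos=(0,0), heading=0, pen down
FD 14.7: (0,0) -> (14.7,0) [heading=0, draw]
REPEAT 4 [
  -- iteration 1/4 --
  LT 90: heading 0 -> 90
  REPEAT 2 [
    -- iteration 1/2 --
    FD 9.2: (14.7,0) -> (14.7,9.2) [heading=90, draw]
    LT 270: heading 90 -> 0
    -- iteration 2/2 --
    FD 9.2: (14.7,9.2) -> (23.9,9.2) [heading=0, draw]
    LT 270: heading 0 -> 270
  ]
  -- iteration 2/4 --
  LT 90: heading 270 -> 0
  REPEAT 2 [
    -- iteration 1/2 --
    FD 9.2: (23.9,9.2) -> (33.1,9.2) [heading=0, draw]
    LT 270: heading 0 -> 270
    -- iteration 2/2 --
    FD 9.2: (33.1,9.2) -> (33.1,0) [heading=270, draw]
    LT 270: heading 270 -> 180
  ]
  -- iteration 3/4 --
  LT 90: heading 180 -> 270
  REPEAT 2 [
    -- iteration 1/2 --
    FD 9.2: (33.1,0) -> (33.1,-9.2) [heading=270, draw]
    LT 270: heading 270 -> 180
    -- iteration 2/2 --
    FD 9.2: (33.1,-9.2) -> (23.9,-9.2) [heading=180, draw]
    LT 270: heading 180 -> 90
  ]
  -- iteration 4/4 --
  LT 90: heading 90 -> 180
  REPEAT 2 [
    -- iteration 1/2 --
    FD 9.2: (23.9,-9.2) -> (14.7,-9.2) [heading=180, draw]
    LT 270: heading 180 -> 90
    -- iteration 2/2 --
    FD 9.2: (14.7,-9.2) -> (14.7,0) [heading=90, draw]
    LT 270: heading 90 -> 0
  ]
]
RT 90: heading 0 -> 270
LT 180: heading 270 -> 90
Final: pos=(14.7,0), heading=90, 9 segment(s) drawn

Segment lengths:
  seg 1: (0,0) -> (14.7,0), length = 14.7
  seg 2: (14.7,0) -> (14.7,9.2), length = 9.2
  seg 3: (14.7,9.2) -> (23.9,9.2), length = 9.2
  seg 4: (23.9,9.2) -> (33.1,9.2), length = 9.2
  seg 5: (33.1,9.2) -> (33.1,0), length = 9.2
  seg 6: (33.1,0) -> (33.1,-9.2), length = 9.2
  seg 7: (33.1,-9.2) -> (23.9,-9.2), length = 9.2
  seg 8: (23.9,-9.2) -> (14.7,-9.2), length = 9.2
  seg 9: (14.7,-9.2) -> (14.7,0), length = 9.2
Total = 88.3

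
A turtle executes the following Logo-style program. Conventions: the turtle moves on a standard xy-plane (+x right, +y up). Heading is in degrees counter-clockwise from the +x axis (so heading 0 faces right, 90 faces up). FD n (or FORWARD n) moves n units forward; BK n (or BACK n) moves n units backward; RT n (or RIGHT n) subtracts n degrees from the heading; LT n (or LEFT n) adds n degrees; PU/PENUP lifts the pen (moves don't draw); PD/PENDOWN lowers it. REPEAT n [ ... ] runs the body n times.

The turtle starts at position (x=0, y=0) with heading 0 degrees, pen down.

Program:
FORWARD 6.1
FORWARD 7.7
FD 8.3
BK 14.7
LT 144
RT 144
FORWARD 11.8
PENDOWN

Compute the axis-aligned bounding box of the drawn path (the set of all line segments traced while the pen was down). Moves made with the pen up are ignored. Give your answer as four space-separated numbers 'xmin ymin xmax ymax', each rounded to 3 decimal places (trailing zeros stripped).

Executing turtle program step by step:
Start: pos=(0,0), heading=0, pen down
FD 6.1: (0,0) -> (6.1,0) [heading=0, draw]
FD 7.7: (6.1,0) -> (13.8,0) [heading=0, draw]
FD 8.3: (13.8,0) -> (22.1,0) [heading=0, draw]
BK 14.7: (22.1,0) -> (7.4,0) [heading=0, draw]
LT 144: heading 0 -> 144
RT 144: heading 144 -> 0
FD 11.8: (7.4,0) -> (19.2,0) [heading=0, draw]
PD: pen down
Final: pos=(19.2,0), heading=0, 5 segment(s) drawn

Segment endpoints: x in {0, 6.1, 7.4, 13.8, 19.2, 22.1}, y in {0}
xmin=0, ymin=0, xmax=22.1, ymax=0

Answer: 0 0 22.1 0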